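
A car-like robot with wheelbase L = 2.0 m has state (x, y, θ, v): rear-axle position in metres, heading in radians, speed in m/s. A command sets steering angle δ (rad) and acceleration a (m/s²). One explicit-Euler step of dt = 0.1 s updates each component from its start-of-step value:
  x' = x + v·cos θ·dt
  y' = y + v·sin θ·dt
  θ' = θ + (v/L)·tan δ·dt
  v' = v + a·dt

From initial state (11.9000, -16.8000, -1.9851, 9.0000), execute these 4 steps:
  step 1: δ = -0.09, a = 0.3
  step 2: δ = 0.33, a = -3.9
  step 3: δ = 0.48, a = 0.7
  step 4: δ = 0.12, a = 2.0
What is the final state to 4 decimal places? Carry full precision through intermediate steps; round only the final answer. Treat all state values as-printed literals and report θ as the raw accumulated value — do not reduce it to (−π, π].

after step 1 (δ=-0.09, a=0.3): (11.537703, -17.623857, -2.025710, 9.030000)
after step 2 (δ=0.33, a=-3.9): (11.140938, -18.435021, -1.871060, 8.640000)
after step 3 (δ=0.48, a=0.7): (10.885392, -19.260365, -1.646156, 8.710000)
after step 4 (δ=0.12, a=2.0): (10.819816, -20.128893, -1.593644, 8.910000)

(10.8198, -20.1289, -1.5936, 8.9100)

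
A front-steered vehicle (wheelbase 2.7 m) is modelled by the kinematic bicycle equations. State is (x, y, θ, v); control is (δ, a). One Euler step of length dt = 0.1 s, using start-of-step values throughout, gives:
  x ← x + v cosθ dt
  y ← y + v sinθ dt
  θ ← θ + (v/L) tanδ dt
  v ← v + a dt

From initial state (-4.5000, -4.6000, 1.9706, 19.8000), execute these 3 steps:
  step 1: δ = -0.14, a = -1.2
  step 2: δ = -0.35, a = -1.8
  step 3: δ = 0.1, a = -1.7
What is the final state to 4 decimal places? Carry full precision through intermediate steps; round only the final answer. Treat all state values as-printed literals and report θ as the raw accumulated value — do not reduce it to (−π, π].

(-5.9049, 1.0551, 1.6737, 19.3300)

after step 1 (δ=-0.14, a=-1.2): (-5.270690, -2.776148, 1.867257, 19.680000)
after step 2 (δ=-0.35, a=-1.8): (-5.845617, -0.893999, 1.601192, 19.500000)
after step 3 (δ=0.1, a=-1.7): (-5.904879, 1.055100, 1.673656, 19.330000)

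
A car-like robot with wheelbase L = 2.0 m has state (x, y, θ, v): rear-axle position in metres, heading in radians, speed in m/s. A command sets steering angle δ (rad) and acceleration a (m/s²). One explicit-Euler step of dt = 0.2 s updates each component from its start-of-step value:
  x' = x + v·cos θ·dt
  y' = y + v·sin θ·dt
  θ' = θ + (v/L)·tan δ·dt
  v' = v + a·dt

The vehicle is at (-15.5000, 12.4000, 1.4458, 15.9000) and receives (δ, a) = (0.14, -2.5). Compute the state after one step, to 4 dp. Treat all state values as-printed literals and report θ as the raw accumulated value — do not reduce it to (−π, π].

(-15.1035, 15.5552, 1.6699, 15.4000)

x' = -15.5000 + 15.9000·cos(1.4458)·0.2 = -15.1035
y' = 12.4000 + 15.9000·sin(1.4458)·0.2 = 15.5552
θ' = 1.4458 + (15.9000/2.0)·tan(0.14)·0.2 = 1.6699
v' = 15.9000 − 2.5000·0.2 = 15.4000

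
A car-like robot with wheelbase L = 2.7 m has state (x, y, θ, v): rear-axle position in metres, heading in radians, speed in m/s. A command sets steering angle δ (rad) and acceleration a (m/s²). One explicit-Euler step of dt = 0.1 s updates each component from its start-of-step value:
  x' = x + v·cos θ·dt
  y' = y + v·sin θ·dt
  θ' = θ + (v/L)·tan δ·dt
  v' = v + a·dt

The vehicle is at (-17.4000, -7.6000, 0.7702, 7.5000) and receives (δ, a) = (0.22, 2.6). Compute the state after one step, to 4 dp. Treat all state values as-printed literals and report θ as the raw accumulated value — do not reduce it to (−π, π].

x' = -17.4000 + 7.5000·cos(0.7702)·0.1 = -16.8617
y' = -7.6000 + 7.5000·sin(0.7702)·0.1 = -7.0778
θ' = 0.7702 + (7.5000/2.7)·tan(0.22)·0.1 = 0.8323
v' = 7.5000 + 2.6000·0.1 = 7.7600

(-16.8617, -7.0778, 0.8323, 7.7600)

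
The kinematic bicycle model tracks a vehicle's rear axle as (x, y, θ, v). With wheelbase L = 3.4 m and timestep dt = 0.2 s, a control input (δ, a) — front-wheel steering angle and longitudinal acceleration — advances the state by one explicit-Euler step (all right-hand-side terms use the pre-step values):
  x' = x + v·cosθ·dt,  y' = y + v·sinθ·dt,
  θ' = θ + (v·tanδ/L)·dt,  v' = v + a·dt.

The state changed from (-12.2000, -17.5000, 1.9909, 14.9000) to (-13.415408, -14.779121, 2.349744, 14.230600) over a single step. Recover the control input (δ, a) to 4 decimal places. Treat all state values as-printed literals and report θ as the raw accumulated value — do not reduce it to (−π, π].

δ = 0.3886, a = -3.3470

a = (v'−v)/dt = (-0.669400)/0.2 = -3.3470
Δθ = θ'−θ = 0.358844;  (v·dt/L) = 14.9000·0.2/3.4 = 0.876471
tan δ = Δθ·L/(v·dt) = 0.409419  →  δ = 0.3886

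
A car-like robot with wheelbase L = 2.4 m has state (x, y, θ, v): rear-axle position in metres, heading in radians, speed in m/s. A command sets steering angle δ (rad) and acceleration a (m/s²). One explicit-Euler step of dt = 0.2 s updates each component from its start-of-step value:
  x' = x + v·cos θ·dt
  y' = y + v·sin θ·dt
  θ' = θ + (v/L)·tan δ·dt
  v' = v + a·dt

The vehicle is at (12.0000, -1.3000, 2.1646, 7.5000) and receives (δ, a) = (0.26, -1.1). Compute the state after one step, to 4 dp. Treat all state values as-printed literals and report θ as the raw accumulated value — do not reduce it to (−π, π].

x' = 12.0000 + 7.5000·cos(2.1646)·0.2 = 11.1607
y' = -1.3000 + 7.5000·sin(2.1646)·0.2 = -0.0568
θ' = 2.1646 + (7.5000/2.4)·tan(0.26)·0.2 = 2.3309
v' = 7.5000 − 1.1000·0.2 = 7.2800

(11.1607, -0.0568, 2.3309, 7.2800)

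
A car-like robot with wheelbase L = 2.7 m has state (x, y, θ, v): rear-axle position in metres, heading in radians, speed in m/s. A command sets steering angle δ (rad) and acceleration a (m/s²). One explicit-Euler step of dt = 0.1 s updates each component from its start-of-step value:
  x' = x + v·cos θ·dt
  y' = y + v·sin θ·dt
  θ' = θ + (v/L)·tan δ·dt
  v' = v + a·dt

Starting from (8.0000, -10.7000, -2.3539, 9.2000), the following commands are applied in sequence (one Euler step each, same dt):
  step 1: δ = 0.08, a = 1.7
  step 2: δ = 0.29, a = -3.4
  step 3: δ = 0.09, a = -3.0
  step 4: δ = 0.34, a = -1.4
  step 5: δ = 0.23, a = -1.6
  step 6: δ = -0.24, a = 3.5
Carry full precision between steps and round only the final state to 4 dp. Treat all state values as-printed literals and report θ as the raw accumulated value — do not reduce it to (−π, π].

(4.8801, -14.9768, -2.0804, 8.7800)

after step 1 (δ=0.08, a=1.7): (7.350956, -11.352029, -2.326582, 9.370000)
after step 2 (δ=0.29, a=-3.4): (6.708304, -12.033915, -2.223022, 9.030000)
after step 3 (δ=0.09, a=-3.0): (6.160222, -12.751560, -2.192841, 8.730000)
after step 4 (δ=0.34, a=-1.4): (5.651527, -13.461038, -2.078466, 8.590000)
after step 5 (δ=0.23, a=-1.6): (5.233931, -14.211700, -2.003973, 8.430000)
after step 6 (δ=-0.24, a=3.5): (4.880077, -14.976838, -2.080379, 8.780000)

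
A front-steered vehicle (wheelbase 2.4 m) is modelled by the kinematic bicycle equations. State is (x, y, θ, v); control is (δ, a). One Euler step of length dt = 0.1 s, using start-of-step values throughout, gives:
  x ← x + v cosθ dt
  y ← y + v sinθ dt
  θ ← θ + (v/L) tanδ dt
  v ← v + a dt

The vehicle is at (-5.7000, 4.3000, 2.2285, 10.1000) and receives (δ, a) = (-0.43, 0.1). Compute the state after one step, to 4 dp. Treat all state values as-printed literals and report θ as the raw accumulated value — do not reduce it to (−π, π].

(-6.3174, 5.0993, 2.0355, 10.1100)

x' = -5.7000 + 10.1000·cos(2.2285)·0.1 = -6.3174
y' = 4.3000 + 10.1000·sin(2.2285)·0.1 = 5.0993
θ' = 2.2285 + (10.1000/2.4)·tan(-0.43)·0.1 = 2.0355
v' = 10.1000 + 0.1000·0.1 = 10.1100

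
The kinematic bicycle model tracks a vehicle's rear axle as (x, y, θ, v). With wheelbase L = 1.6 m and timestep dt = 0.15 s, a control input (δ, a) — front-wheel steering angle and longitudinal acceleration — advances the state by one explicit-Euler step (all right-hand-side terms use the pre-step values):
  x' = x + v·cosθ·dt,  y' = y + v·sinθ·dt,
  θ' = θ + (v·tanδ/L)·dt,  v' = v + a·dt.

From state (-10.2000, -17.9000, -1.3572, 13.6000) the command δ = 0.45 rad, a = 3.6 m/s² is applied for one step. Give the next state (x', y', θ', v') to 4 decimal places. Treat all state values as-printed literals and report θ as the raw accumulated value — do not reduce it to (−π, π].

x' = -10.2000 + 13.6000·cos(-1.3572)·0.15 = -9.7676
y' = -17.9000 + 13.6000·sin(-1.3572)·0.15 = -19.8936
θ' = -1.3572 + (13.6000/1.6)·tan(0.45)·0.15 = -0.7413
v' = 13.6000 + 3.6000·0.15 = 14.1400

(-9.7676, -19.8936, -0.7413, 14.1400)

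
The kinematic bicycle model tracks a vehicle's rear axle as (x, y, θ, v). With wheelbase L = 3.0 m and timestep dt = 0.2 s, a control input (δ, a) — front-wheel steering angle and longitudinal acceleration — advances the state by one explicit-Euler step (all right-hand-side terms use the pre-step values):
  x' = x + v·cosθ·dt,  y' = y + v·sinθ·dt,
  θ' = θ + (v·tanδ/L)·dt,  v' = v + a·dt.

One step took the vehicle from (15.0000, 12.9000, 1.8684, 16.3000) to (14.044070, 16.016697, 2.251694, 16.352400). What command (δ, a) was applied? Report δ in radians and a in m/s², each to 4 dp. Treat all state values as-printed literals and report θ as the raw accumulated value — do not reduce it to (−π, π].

δ = 0.3391, a = 0.2620

a = (v'−v)/dt = (0.052400)/0.2 = 0.2620
Δθ = θ'−θ = 0.383294;  (v·dt/L) = 16.3000·0.2/3.0 = 1.086667
tan δ = Δθ·L/(v·dt) = 0.352725  →  δ = 0.3391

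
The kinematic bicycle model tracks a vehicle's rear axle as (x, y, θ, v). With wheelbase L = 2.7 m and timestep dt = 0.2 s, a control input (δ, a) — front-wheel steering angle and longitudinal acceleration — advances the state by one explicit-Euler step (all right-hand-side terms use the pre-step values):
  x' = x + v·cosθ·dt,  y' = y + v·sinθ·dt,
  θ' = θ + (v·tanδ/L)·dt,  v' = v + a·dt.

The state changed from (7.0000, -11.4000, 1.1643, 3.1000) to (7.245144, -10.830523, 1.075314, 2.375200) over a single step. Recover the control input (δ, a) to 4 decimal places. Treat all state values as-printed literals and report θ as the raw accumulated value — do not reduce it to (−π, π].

δ = -0.3697, a = -3.6240

a = (v'−v)/dt = (-0.724800)/0.2 = -3.6240
Δθ = θ'−θ = -0.088986;  (v·dt/L) = 3.1000·0.2/2.7 = 0.229630
tan δ = Δθ·L/(v·dt) = -0.387520  →  δ = -0.3697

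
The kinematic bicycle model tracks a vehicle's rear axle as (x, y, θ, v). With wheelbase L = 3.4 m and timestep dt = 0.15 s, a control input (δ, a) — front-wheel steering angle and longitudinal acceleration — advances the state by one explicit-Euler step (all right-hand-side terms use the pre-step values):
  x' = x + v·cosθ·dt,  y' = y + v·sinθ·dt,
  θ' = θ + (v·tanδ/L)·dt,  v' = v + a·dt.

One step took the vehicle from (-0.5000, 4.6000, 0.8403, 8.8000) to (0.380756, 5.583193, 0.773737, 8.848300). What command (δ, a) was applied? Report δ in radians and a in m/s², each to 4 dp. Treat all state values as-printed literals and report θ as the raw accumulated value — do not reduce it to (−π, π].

a = (v'−v)/dt = (0.048300)/0.15 = 0.3220
Δθ = θ'−θ = -0.066563;  (v·dt/L) = 8.8000·0.15/3.4 = 0.388235
tan δ = Δθ·L/(v·dt) = -0.171450  →  δ = -0.1698

δ = -0.1698, a = 0.3220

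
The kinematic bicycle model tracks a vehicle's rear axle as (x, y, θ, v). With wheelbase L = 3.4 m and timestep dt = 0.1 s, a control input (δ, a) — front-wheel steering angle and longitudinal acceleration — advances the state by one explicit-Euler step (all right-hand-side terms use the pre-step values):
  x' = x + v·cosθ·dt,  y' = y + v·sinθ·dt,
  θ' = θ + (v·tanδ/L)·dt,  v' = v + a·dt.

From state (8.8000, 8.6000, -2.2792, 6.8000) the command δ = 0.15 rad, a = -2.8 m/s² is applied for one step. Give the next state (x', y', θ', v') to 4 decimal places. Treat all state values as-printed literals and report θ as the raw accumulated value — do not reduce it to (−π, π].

(8.3576, 8.0836, -2.2490, 6.5200)

x' = 8.8000 + 6.8000·cos(-2.2792)·0.1 = 8.3576
y' = 8.6000 + 6.8000·sin(-2.2792)·0.1 = 8.0836
θ' = -2.2792 + (6.8000/3.4)·tan(0.15)·0.1 = -2.2490
v' = 6.8000 − 2.8000·0.1 = 6.5200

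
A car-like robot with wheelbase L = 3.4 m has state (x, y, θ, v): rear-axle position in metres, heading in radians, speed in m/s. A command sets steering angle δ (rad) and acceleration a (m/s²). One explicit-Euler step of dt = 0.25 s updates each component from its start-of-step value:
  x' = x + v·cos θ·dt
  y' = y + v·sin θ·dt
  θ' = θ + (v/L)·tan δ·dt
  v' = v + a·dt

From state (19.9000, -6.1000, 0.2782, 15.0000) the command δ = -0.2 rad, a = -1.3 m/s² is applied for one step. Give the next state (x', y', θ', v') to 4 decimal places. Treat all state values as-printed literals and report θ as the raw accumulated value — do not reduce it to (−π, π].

(23.5058, -5.0702, 0.0546, 14.6750)

x' = 19.9000 + 15.0000·cos(0.2782)·0.25 = 23.5058
y' = -6.1000 + 15.0000·sin(0.2782)·0.25 = -5.0702
θ' = 0.2782 + (15.0000/3.4)·tan(-0.2)·0.25 = 0.0546
v' = 15.0000 − 1.3000·0.25 = 14.6750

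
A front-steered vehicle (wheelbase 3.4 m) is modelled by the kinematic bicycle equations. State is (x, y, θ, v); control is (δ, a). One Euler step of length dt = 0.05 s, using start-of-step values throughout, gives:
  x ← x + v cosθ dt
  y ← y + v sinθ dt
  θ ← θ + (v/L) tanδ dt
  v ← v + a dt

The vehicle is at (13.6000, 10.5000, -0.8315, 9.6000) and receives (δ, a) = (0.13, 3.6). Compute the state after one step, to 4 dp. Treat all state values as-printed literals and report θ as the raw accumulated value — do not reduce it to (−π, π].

x' = 13.6000 + 9.6000·cos(-0.8315)·0.05 = 13.9234
y' = 10.5000 + 9.6000·sin(-0.8315)·0.05 = 10.1453
θ' = -0.8315 + (9.6000/3.4)·tan(0.13)·0.05 = -0.8130
v' = 9.6000 + 3.6000·0.05 = 9.7800

(13.9234, 10.1453, -0.8130, 9.7800)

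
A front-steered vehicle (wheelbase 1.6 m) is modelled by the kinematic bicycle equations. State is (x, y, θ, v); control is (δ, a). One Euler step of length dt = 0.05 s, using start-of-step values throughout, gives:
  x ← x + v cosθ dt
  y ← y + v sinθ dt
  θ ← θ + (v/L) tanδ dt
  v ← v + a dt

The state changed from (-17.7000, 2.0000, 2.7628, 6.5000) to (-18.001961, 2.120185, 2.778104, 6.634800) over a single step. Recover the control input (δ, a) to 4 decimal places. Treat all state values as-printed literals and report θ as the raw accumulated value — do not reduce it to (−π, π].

a = (v'−v)/dt = (0.134800)/0.05 = 2.6960
Δθ = θ'−θ = 0.015304;  (v·dt/L) = 6.5000·0.05/1.6 = 0.203125
tan δ = Δθ·L/(v·dt) = 0.075343  →  δ = 0.0752

δ = 0.0752, a = 2.6960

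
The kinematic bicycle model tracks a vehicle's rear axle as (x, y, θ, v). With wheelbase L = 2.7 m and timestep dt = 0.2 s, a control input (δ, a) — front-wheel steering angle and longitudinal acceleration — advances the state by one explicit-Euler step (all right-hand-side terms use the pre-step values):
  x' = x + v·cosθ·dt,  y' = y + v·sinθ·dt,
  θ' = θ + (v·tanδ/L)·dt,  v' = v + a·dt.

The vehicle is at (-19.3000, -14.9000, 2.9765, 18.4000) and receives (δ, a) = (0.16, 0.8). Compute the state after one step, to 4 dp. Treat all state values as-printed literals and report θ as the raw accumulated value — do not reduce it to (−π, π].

(-22.9300, -14.2952, 3.1965, 18.5600)

x' = -19.3000 + 18.4000·cos(2.9765)·0.2 = -22.9300
y' = -14.9000 + 18.4000·sin(2.9765)·0.2 = -14.2952
θ' = 2.9765 + (18.4000/2.7)·tan(0.16)·0.2 = 3.1965
v' = 18.4000 + 0.8000·0.2 = 18.5600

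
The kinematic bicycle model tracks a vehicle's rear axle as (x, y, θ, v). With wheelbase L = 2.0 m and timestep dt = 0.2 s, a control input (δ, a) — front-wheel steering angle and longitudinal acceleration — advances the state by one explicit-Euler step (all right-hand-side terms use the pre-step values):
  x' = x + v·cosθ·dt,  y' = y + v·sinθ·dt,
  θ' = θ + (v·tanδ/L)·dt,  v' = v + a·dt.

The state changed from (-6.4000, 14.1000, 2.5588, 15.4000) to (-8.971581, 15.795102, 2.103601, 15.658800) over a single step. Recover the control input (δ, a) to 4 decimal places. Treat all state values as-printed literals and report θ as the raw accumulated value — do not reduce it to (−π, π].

a = (v'−v)/dt = (0.258800)/0.2 = 1.2940
Δθ = θ'−θ = -0.455199;  (v·dt/L) = 15.4000·0.2/2.0 = 1.540000
tan δ = Δθ·L/(v·dt) = -0.295584  →  δ = -0.2874

δ = -0.2874, a = 1.2940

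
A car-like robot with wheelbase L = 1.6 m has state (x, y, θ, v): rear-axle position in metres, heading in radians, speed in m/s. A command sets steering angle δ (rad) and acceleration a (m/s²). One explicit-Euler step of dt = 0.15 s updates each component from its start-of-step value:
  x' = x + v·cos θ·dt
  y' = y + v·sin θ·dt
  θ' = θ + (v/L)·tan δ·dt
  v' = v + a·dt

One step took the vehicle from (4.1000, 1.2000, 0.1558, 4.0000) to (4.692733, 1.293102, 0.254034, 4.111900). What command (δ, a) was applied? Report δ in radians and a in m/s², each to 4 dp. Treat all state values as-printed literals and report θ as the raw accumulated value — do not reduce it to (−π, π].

a = (v'−v)/dt = (0.111900)/0.15 = 0.7460
Δθ = θ'−θ = 0.098234;  (v·dt/L) = 4.0000·0.15/1.6 = 0.375000
tan δ = Δθ·L/(v·dt) = 0.261957  →  δ = 0.2562

δ = 0.2562, a = 0.7460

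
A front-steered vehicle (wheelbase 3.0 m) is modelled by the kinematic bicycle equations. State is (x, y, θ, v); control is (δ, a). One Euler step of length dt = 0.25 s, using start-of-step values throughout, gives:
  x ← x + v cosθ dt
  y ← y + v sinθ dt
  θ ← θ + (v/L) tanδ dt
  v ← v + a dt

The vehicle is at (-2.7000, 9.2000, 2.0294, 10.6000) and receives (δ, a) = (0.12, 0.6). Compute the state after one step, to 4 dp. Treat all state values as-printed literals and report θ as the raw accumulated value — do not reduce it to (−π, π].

(-3.8731, 11.5762, 2.1359, 10.7500)

x' = -2.7000 + 10.6000·cos(2.0294)·0.25 = -3.8731
y' = 9.2000 + 10.6000·sin(2.0294)·0.25 = 11.5762
θ' = 2.0294 + (10.6000/3.0)·tan(0.12)·0.25 = 2.1359
v' = 10.6000 + 0.6000·0.25 = 10.7500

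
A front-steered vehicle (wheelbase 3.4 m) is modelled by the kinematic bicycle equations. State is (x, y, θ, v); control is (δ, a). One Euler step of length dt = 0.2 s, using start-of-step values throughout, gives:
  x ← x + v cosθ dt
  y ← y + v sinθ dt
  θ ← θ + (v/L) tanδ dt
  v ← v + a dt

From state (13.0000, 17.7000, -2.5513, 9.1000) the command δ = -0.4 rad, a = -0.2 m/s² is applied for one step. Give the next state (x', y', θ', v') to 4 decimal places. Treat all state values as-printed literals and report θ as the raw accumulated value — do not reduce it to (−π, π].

(11.4880, 16.6870, -2.7776, 9.0600)

x' = 13.0000 + 9.1000·cos(-2.5513)·0.2 = 11.4880
y' = 17.7000 + 9.1000·sin(-2.5513)·0.2 = 16.6870
θ' = -2.5513 + (9.1000/3.4)·tan(-0.4)·0.2 = -2.7776
v' = 9.1000 − 0.2000·0.2 = 9.0600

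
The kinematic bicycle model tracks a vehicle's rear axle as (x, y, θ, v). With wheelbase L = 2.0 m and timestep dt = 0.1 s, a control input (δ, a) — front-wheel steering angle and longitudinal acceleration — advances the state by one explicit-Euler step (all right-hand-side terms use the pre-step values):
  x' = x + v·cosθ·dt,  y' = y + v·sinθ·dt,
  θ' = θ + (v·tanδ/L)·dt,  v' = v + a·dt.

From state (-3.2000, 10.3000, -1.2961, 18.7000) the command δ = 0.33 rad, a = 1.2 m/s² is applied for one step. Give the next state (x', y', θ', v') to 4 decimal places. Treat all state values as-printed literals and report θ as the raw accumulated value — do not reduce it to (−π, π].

(-2.6928, 8.5001, -0.9758, 18.8200)

x' = -3.2000 + 18.7000·cos(-1.2961)·0.1 = -2.6928
y' = 10.3000 + 18.7000·sin(-1.2961)·0.1 = 8.5001
θ' = -1.2961 + (18.7000/2.0)·tan(0.33)·0.1 = -0.9758
v' = 18.7000 + 1.2000·0.1 = 18.8200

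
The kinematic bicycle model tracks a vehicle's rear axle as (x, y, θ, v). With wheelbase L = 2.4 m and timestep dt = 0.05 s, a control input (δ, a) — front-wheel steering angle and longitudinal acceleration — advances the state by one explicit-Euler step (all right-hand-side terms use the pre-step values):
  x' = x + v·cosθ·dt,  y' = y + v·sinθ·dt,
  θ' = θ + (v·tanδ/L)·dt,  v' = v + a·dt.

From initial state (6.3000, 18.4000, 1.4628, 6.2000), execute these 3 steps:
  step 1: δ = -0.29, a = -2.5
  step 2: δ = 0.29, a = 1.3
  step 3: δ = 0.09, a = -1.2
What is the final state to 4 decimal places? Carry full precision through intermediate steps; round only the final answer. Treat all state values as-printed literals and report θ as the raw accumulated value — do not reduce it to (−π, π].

after step 1 (δ=-0.29, a=-2.5): (6.333414, 18.708194, 1.424255, 6.075000)
after step 2 (δ=0.29, a=1.3): (6.377767, 19.008688, 1.462023, 6.140000)
after step 3 (δ=0.09, a=-1.2): (6.411094, 19.313874, 1.473567, 6.080000)

(6.4111, 19.3139, 1.4736, 6.0800)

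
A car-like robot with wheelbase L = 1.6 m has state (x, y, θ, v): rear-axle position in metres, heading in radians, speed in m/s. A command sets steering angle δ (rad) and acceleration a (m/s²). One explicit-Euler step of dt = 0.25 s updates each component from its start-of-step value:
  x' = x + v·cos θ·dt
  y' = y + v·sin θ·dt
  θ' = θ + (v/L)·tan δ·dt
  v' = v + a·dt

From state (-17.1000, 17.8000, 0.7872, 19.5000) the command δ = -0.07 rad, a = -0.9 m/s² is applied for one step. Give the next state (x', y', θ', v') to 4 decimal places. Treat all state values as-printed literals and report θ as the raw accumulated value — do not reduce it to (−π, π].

(-13.6591, 21.2534, 0.5736, 19.2750)

x' = -17.1000 + 19.5000·cos(0.7872)·0.25 = -13.6591
y' = 17.8000 + 19.5000·sin(0.7872)·0.25 = 21.2534
θ' = 0.7872 + (19.5000/1.6)·tan(-0.07)·0.25 = 0.5736
v' = 19.5000 − 0.9000·0.25 = 19.2750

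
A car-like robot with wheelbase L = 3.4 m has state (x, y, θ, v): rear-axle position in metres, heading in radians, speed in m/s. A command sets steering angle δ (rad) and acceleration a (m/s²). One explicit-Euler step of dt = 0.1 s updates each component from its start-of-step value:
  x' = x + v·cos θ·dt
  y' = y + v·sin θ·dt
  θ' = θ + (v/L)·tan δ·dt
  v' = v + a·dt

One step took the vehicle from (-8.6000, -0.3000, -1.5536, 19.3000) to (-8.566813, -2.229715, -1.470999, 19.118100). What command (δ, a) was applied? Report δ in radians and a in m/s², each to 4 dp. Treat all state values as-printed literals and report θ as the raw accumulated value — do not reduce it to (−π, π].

δ = 0.1445, a = -1.8190

a = (v'−v)/dt = (-0.181900)/0.1 = -1.8190
Δθ = θ'−θ = 0.082601;  (v·dt/L) = 19.3000·0.1/3.4 = 0.567647
tan δ = Δθ·L/(v·dt) = 0.145515  →  δ = 0.1445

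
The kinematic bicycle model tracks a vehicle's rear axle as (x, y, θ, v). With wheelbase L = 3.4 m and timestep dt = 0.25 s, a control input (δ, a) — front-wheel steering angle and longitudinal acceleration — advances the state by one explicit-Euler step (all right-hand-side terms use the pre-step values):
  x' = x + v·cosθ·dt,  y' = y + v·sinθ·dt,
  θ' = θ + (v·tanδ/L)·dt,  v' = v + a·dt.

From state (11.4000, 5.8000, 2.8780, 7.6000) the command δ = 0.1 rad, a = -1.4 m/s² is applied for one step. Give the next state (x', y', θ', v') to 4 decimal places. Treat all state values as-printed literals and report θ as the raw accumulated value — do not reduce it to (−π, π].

(9.5656, 6.2950, 2.9341, 7.2500)

x' = 11.4000 + 7.6000·cos(2.8780)·0.25 = 9.5656
y' = 5.8000 + 7.6000·sin(2.8780)·0.25 = 6.2950
θ' = 2.8780 + (7.6000/3.4)·tan(0.1)·0.25 = 2.9341
v' = 7.6000 − 1.4000·0.25 = 7.2500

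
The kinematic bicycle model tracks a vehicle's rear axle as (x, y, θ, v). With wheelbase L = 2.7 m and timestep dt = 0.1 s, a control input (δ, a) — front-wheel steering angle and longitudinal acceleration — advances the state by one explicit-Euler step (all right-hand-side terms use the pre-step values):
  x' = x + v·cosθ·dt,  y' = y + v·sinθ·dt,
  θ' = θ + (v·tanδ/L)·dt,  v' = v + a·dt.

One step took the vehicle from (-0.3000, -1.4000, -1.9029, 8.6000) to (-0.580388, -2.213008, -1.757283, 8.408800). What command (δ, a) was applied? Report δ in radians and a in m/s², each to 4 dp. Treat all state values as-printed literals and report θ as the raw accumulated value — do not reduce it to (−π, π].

δ = 0.4288, a = -1.9120

a = (v'−v)/dt = (-0.191200)/0.1 = -1.9120
Δθ = θ'−θ = 0.145617;  (v·dt/L) = 8.6000·0.1/2.7 = 0.318519
tan δ = Δθ·L/(v·dt) = 0.457170  →  δ = 0.4288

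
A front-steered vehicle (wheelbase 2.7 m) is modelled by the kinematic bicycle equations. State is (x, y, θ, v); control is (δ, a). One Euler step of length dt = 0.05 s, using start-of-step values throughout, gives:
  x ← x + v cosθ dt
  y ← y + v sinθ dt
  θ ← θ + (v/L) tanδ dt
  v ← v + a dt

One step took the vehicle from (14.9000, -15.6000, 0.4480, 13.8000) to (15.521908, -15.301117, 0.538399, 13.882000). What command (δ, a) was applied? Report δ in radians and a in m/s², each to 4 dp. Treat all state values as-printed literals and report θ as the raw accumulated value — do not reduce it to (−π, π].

a = (v'−v)/dt = (0.082000)/0.05 = 1.6400
Δθ = θ'−θ = 0.090399;  (v·dt/L) = 13.8000·0.05/2.7 = 0.255556
tan δ = Δθ·L/(v·dt) = 0.353735  →  δ = 0.3400

δ = 0.3400, a = 1.6400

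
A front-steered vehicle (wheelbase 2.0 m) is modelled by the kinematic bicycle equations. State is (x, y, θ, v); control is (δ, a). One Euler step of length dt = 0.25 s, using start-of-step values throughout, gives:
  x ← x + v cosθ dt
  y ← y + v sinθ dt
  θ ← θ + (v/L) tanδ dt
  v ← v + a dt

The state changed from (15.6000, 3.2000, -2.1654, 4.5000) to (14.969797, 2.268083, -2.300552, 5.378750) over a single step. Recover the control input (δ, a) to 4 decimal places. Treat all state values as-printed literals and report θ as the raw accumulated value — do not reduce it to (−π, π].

δ = -0.2358, a = 3.5150

a = (v'−v)/dt = (0.878750)/0.25 = 3.5150
Δθ = θ'−θ = -0.135152;  (v·dt/L) = 4.5000·0.25/2.0 = 0.562500
tan δ = Δθ·L/(v·dt) = -0.240270  →  δ = -0.2358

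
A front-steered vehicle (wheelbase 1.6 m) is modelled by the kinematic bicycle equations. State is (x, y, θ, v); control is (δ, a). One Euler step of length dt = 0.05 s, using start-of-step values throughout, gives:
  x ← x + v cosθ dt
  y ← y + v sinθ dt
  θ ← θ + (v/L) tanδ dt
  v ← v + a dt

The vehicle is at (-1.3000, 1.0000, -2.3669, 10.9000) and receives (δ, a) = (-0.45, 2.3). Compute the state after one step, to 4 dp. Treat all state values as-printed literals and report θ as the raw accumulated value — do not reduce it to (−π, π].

x' = -1.3000 + 10.9000·cos(-2.3669)·0.05 = -1.6895
y' = 1.0000 + 10.9000·sin(-2.3669)·0.05 = 0.6188
θ' = -2.3669 + (10.9000/1.6)·tan(-0.45)·0.05 = -2.5314
v' = 10.9000 + 2.3000·0.05 = 11.0150

(-1.6895, 0.6188, -2.5314, 11.0150)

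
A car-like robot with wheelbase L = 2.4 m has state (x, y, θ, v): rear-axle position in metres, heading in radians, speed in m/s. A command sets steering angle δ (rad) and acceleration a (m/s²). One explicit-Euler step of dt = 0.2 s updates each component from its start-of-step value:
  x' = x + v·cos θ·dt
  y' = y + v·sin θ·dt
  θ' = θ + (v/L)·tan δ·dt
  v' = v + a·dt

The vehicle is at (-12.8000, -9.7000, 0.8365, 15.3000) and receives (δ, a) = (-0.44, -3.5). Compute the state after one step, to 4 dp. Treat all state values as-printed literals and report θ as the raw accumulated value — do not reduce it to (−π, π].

x' = -12.8000 + 15.3000·cos(0.8365)·0.2 = -10.7496
y' = -9.7000 + 15.3000·sin(0.8365)·0.2 = -7.4286
θ' = 0.8365 + (15.3000/2.4)·tan(-0.44)·0.2 = 0.2363
v' = 15.3000 − 3.5000·0.2 = 14.6000

(-10.7496, -7.4286, 0.2363, 14.6000)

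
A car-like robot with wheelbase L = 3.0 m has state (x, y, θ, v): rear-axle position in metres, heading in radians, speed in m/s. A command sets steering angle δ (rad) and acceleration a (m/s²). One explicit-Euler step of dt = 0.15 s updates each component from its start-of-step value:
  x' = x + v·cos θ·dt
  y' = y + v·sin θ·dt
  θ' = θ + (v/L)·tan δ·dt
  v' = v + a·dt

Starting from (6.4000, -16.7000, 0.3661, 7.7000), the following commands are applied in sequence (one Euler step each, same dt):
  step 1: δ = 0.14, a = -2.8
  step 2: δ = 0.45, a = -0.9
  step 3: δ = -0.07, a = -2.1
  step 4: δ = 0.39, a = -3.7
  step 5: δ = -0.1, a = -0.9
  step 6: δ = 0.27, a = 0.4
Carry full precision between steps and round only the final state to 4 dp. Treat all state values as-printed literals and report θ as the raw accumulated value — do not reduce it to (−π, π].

(11.6531, -13.4915, 0.7650, 6.2000)

after step 1 (δ=0.14, a=-2.8): (7.478459, -16.286537, 0.420355, 7.280000)
after step 2 (δ=0.45, a=-0.9): (8.475394, -15.840909, 0.596187, 7.145000)
after step 3 (δ=-0.07, a=-2.1): (9.362248, -15.239130, 0.571139, 6.830000)
after step 4 (δ=0.39, a=-3.7): (10.224146, -14.685296, 0.711514, 6.275000)
after step 5 (δ=-0.1, a=-0.9): (10.937024, -14.070677, 0.680034, 6.140000)
after step 6 (δ=0.27, a=0.4): (11.653149, -13.491535, 0.764999, 6.200000)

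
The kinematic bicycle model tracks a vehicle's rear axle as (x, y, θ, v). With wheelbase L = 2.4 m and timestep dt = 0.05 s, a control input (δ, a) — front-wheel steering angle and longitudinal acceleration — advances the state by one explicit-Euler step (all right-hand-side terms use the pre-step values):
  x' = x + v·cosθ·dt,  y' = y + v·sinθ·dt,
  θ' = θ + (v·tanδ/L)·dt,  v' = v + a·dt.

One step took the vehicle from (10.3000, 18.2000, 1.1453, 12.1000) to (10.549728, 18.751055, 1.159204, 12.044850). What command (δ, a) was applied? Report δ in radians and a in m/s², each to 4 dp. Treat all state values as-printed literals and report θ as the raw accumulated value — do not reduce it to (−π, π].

δ = 0.0551, a = -1.1030

a = (v'−v)/dt = (-0.055150)/0.05 = -1.1030
Δθ = θ'−θ = 0.013904;  (v·dt/L) = 12.1000·0.05/2.4 = 0.252083
tan δ = Δθ·L/(v·dt) = 0.055156  →  δ = 0.0551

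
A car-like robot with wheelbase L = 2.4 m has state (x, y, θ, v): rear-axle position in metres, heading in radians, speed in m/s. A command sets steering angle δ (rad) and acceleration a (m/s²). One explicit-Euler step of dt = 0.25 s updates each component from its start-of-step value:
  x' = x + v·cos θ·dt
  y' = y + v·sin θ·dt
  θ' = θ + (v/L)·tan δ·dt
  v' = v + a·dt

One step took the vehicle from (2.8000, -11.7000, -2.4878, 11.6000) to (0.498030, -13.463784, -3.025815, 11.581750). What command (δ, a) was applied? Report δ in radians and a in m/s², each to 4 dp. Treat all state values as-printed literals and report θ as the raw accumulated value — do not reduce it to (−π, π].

δ = -0.4189, a = -0.0730

a = (v'−v)/dt = (-0.018250)/0.25 = -0.0730
Δθ = θ'−θ = -0.538015;  (v·dt/L) = 11.6000·0.25/2.4 = 1.208333
tan δ = Δθ·L/(v·dt) = -0.445254  →  δ = -0.4189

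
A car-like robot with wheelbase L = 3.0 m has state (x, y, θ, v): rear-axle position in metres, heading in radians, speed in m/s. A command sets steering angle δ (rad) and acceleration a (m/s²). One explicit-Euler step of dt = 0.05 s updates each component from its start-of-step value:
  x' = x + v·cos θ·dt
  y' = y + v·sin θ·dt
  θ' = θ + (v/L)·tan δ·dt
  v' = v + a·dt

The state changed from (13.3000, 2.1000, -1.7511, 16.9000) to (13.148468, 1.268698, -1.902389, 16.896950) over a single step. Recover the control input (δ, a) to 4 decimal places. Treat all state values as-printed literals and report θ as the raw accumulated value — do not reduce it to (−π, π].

δ = -0.4929, a = -0.0610

a = (v'−v)/dt = (-0.003050)/0.05 = -0.0610
Δθ = θ'−θ = -0.151289;  (v·dt/L) = 16.9000·0.05/3.0 = 0.281667
tan δ = Δθ·L/(v·dt) = -0.537121  →  δ = -0.4929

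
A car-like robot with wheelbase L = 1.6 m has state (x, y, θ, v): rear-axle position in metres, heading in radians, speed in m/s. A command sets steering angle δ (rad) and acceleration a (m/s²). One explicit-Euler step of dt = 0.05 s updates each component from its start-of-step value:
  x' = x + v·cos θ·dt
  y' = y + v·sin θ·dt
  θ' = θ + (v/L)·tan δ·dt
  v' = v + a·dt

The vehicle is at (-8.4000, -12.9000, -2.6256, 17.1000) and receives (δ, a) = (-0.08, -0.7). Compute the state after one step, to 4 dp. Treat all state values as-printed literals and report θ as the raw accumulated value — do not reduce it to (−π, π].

(-9.1437, -13.3219, -2.6684, 17.0650)

x' = -8.4000 + 17.1000·cos(-2.6256)·0.05 = -9.1437
y' = -12.9000 + 17.1000·sin(-2.6256)·0.05 = -13.3219
θ' = -2.6256 + (17.1000/1.6)·tan(-0.08)·0.05 = -2.6684
v' = 17.1000 − 0.7000·0.05 = 17.0650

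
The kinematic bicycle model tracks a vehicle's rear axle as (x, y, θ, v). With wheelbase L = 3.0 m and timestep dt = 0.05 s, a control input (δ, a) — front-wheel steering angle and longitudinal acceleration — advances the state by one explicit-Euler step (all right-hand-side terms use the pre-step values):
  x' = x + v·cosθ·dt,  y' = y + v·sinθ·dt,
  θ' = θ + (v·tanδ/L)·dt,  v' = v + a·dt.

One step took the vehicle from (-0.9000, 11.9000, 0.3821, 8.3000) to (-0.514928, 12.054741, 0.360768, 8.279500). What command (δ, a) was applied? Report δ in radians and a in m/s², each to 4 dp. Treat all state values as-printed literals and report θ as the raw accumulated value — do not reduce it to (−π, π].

a = (v'−v)/dt = (-0.020500)/0.05 = -0.4100
Δθ = θ'−θ = -0.021332;  (v·dt/L) = 8.3000·0.05/3.0 = 0.138333
tan δ = Δθ·L/(v·dt) = -0.154207  →  δ = -0.1530

δ = -0.1530, a = -0.4100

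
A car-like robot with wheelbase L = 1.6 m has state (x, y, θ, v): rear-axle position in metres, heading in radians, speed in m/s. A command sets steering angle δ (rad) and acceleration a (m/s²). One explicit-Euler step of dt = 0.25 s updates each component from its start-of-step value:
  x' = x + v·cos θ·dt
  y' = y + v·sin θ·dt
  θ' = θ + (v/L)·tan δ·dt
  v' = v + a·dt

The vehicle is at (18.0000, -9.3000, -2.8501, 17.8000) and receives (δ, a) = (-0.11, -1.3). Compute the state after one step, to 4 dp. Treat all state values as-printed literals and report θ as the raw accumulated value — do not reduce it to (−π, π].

(13.7377, -10.5789, -3.1573, 17.4750)

x' = 18.0000 + 17.8000·cos(-2.8501)·0.25 = 13.7377
y' = -9.3000 + 17.8000·sin(-2.8501)·0.25 = -10.5789
θ' = -2.8501 + (17.8000/1.6)·tan(-0.11)·0.25 = -3.1573
v' = 17.8000 − 1.3000·0.25 = 17.4750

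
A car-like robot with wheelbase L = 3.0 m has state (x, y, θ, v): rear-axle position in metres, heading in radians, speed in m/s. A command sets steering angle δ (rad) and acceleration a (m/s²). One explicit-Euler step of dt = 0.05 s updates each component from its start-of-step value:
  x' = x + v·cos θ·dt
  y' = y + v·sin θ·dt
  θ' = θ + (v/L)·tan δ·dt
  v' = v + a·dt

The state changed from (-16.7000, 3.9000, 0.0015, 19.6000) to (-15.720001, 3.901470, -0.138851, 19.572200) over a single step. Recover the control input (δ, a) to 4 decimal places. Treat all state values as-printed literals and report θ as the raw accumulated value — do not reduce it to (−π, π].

a = (v'−v)/dt = (-0.027800)/0.05 = -0.5560
Δθ = θ'−θ = -0.140351;  (v·dt/L) = 19.6000·0.05/3.0 = 0.326667
tan δ = Δθ·L/(v·dt) = -0.429646  →  δ = -0.4058

δ = -0.4058, a = -0.5560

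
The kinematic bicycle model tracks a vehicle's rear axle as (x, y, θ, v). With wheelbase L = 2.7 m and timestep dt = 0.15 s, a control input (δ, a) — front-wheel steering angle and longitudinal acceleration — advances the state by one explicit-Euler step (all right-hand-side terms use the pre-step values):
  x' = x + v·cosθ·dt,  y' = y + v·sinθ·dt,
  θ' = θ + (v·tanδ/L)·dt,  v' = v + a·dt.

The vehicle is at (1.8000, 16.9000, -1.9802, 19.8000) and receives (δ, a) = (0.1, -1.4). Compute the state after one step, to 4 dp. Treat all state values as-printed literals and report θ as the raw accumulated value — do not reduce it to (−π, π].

x' = 1.8000 + 19.8000·cos(-1.9802)·0.15 = 0.6178
y' = 16.9000 + 19.8000·sin(-1.9802)·0.15 = 14.1754
θ' = -1.9802 + (19.8000/2.7)·tan(0.1)·0.15 = -1.8698
v' = 19.8000 − 1.4000·0.15 = 19.5900

(0.6178, 14.1754, -1.8698, 19.5900)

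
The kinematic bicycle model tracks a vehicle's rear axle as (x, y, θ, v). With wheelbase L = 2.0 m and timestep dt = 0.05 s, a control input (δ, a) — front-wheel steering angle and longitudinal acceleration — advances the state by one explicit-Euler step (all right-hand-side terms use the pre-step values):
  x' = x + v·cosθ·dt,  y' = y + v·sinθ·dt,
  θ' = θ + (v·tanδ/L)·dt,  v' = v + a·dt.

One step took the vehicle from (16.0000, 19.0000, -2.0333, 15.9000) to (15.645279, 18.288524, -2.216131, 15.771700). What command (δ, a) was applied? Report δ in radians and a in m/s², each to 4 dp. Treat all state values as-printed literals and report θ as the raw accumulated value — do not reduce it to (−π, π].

δ = -0.4311, a = -2.5660

a = (v'−v)/dt = (-0.128300)/0.05 = -2.5660
Δθ = θ'−θ = -0.182831;  (v·dt/L) = 15.9000·0.05/2.0 = 0.397500
tan δ = Δθ·L/(v·dt) = -0.459952  →  δ = -0.4311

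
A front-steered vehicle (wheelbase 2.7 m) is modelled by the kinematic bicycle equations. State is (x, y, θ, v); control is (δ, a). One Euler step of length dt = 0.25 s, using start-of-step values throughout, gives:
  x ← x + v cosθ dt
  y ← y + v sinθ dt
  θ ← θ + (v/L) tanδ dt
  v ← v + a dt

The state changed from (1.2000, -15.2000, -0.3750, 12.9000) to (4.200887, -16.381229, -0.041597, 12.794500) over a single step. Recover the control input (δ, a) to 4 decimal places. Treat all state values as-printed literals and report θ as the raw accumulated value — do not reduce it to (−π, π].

a = (v'−v)/dt = (-0.105500)/0.25 = -0.4220
Δθ = θ'−θ = 0.333403;  (v·dt/L) = 12.9000·0.25/2.7 = 1.194444
tan δ = Δθ·L/(v·dt) = 0.279128  →  δ = 0.2722

δ = 0.2722, a = -0.4220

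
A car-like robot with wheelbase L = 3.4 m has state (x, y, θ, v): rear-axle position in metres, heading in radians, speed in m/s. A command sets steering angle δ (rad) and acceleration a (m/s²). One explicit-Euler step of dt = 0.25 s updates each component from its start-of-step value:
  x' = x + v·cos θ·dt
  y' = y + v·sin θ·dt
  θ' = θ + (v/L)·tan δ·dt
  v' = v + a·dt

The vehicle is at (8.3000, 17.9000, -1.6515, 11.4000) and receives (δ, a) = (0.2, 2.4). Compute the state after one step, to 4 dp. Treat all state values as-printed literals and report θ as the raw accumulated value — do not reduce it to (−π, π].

x' = 8.3000 + 11.4000·cos(-1.6515)·0.25 = 8.0702
y' = 17.9000 + 11.4000·sin(-1.6515)·0.25 = 15.0593
θ' = -1.6515 + (11.4000/3.4)·tan(0.2)·0.25 = -1.4816
v' = 11.4000 + 2.4000·0.25 = 12.0000

(8.0702, 15.0593, -1.4816, 12.0000)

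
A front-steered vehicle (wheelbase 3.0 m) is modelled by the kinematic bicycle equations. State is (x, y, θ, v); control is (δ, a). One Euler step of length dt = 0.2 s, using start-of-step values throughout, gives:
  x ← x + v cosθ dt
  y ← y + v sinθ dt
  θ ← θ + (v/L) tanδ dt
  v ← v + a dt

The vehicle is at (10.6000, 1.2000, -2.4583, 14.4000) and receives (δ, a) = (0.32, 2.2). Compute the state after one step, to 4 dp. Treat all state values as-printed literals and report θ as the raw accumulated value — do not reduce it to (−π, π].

x' = 10.6000 + 14.4000·cos(-2.4583)·0.2 = 8.3666
y' = 1.2000 + 14.4000·sin(-2.4583)·0.2 = -0.6183
θ' = -2.4583 + (14.4000/3.0)·tan(0.32)·0.2 = -2.1402
v' = 14.4000 + 2.2000·0.2 = 14.8400

(8.3666, -0.6183, -2.1402, 14.8400)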